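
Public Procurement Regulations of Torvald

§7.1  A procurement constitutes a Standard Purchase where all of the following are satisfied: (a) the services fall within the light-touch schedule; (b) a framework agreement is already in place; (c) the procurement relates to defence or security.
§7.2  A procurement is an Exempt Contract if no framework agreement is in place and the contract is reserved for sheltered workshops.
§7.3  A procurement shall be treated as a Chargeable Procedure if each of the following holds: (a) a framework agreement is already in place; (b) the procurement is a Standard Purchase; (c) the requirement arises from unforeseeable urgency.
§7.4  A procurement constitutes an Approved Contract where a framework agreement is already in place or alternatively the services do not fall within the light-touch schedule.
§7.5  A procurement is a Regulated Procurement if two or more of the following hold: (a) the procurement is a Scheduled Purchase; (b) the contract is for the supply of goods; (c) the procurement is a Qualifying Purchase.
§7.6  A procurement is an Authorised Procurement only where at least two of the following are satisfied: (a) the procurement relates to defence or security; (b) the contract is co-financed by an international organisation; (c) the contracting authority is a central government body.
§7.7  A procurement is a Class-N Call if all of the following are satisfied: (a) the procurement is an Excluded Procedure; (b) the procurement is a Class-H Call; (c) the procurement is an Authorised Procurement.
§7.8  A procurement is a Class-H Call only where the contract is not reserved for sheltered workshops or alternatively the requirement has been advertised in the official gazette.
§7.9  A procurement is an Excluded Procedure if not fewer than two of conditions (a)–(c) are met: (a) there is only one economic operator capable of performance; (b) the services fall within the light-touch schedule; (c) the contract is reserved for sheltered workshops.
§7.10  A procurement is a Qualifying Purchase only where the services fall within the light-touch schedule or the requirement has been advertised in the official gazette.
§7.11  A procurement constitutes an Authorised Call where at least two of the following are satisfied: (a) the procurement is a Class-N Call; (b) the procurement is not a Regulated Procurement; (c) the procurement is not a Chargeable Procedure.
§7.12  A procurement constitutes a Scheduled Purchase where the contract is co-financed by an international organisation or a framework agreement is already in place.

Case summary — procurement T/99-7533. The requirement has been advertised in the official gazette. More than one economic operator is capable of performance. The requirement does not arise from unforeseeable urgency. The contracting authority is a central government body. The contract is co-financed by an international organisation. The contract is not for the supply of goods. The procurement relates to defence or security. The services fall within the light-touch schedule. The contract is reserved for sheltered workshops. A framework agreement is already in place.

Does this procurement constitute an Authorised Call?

Yes

Under §7.9: there is only one economic operator capable of performance? no; the services fall within the light-touch schedule? yes; the contract is reserved for sheltered workshops? yes — 2 of 3 hold (need ≥2) → satisfied.
Under §7.8: the contract is not reserved for sheltered workshops? no; or the requirement has been advertised in the official gazette? yes. So the procurement is a Class-H Call.
Under §7.6: the procurement relates to defence or security? yes; the contract is co-financed by an international organisation? yes; the contracting authority is a central government body? yes — 3 of 3 hold (need ≥2) → satisfied.
Under §7.7: Excluded Procedure (§7.9)? yes; and Class-H Call (§7.8)? yes; and Authorised Procurement (§7.6)? yes. So the procurement is a Class-N Call.
Under §7.12: the contract is co-financed by an international organisation? yes; or a framework agreement is already in place? yes. So the procurement is a Scheduled Purchase.
Under §7.10: the services fall within the light-touch schedule? yes; or the requirement has been advertised in the official gazette? yes. So the procurement is a Qualifying Purchase.
Under §7.5: Scheduled Purchase (§7.12)? yes; the contract is for the supply of goods? no; Qualifying Purchase (§7.10)? yes — 2 of 3 hold (need ≥2) → satisfied.
Under §7.1: the services fall within the light-touch schedule? yes; and a framework agreement is already in place? yes; and the procurement relates to defence or security? yes. So the procurement is a Standard Purchase.
Under §7.3: a framework agreement is already in place? yes; and Standard Purchase (§7.1)? yes; and the requirement arises from unforeseeable urgency? no. So the procurement is not a Chargeable Procedure.
Under §7.11: Class-N Call (§7.7)? yes; not a Regulated Procurement (§7.5)? no; not a Chargeable Procedure (§7.3)? yes — 2 of 3 hold (need ≥2) → satisfied.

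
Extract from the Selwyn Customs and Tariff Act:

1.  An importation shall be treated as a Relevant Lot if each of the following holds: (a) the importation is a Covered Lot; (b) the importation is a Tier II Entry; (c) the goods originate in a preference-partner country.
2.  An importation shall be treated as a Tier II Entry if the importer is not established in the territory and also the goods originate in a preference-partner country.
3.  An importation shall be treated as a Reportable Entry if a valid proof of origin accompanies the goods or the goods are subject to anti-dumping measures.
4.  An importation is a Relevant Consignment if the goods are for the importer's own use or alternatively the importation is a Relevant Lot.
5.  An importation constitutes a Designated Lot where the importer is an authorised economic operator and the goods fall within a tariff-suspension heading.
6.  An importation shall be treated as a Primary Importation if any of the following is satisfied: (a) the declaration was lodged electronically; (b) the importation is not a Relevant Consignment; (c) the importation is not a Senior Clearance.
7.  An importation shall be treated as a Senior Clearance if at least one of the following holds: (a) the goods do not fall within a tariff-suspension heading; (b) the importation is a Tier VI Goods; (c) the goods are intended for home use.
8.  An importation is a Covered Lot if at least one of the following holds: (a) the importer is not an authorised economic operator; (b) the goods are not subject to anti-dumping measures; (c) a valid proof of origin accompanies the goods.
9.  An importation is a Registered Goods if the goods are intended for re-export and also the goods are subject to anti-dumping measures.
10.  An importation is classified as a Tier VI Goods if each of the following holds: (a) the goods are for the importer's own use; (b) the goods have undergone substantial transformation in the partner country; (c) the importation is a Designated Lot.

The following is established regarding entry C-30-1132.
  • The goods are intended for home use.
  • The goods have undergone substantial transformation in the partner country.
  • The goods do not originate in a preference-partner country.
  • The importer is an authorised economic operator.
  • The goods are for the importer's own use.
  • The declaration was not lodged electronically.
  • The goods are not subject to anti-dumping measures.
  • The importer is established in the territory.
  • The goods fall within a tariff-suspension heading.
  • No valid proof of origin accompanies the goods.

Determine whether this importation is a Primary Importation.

paragraph 8 — Covered Lot: [the importer is not an authorised economic operator? no] OR [the goods are not subject to anti-dumping measures? yes] OR [a valid proof of origin accompanies the goods? no] → satisfied.
paragraph 2 — Tier II Entry: [the importer is not established in the territory? no] AND [the goods originate in a preference-partner country? no] → not satisfied.
paragraph 1 — Relevant Lot: [Covered Lot (paragraph 8)? yes] AND [Tier II Entry (paragraph 2)? no] AND [the goods originate in a preference-partner country? no] → not satisfied.
paragraph 4 — Relevant Consignment: [the goods are for the importer's own use? yes] OR [Relevant Lot (paragraph 1)? no] → satisfied.
paragraph 5 — Designated Lot: [the importer is an authorised economic operator? yes] AND [the goods fall within a tariff-suspension heading? yes] → satisfied.
paragraph 10 — Tier VI Goods: [the goods are for the importer's own use? yes] AND [the goods have undergone substantial transformation in the partner country? yes] AND [Designated Lot (paragraph 5)? yes] → satisfied.
paragraph 7 — Senior Clearance: [the goods do not fall within a tariff-suspension heading? no] OR [Tier VI Goods (paragraph 10)? yes] OR [the goods are intended for home use? yes] → satisfied.
paragraph 6 — Primary Importation: [the declaration was lodged electronically? no] OR [not a Relevant Consignment (paragraph 4)? no] OR [not a Senior Clearance (paragraph 7)? no] → not satisfied.

No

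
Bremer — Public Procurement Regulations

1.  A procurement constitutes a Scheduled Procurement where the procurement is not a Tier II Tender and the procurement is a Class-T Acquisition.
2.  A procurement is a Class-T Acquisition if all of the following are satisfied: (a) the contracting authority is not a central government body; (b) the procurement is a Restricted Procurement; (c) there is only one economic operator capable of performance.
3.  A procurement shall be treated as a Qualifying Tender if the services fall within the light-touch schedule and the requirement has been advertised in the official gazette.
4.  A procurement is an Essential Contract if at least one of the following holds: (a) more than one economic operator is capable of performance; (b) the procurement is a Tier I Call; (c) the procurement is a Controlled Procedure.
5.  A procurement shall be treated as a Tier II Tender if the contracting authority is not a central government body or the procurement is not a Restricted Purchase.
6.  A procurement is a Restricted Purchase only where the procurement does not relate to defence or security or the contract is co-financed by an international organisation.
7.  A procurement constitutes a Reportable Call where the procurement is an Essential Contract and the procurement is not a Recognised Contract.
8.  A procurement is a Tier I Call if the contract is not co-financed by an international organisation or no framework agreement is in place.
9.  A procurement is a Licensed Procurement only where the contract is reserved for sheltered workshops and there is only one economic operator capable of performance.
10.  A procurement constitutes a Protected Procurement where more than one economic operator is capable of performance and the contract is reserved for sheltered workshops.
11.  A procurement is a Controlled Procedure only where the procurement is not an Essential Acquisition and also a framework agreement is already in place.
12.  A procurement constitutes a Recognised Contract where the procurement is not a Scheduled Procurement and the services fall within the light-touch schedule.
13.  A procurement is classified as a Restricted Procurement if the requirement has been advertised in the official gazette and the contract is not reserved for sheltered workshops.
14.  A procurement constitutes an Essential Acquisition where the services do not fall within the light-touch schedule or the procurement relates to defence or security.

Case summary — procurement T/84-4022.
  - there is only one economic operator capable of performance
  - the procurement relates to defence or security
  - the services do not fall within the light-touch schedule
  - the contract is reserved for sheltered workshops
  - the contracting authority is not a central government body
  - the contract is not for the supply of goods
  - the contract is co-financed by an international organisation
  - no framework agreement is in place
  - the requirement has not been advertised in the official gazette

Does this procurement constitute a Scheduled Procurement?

No

paragraph 6 — Restricted Purchase: [the procurement does not relate to defence or security? no] OR [the contract is co-financed by an international organisation? yes] → satisfied.
paragraph 5 — Tier II Tender: [the contracting authority is not a central government body? yes] OR [not a Restricted Purchase (paragraph 6)? no] → satisfied.
paragraph 13 — Restricted Procurement: [the requirement has been advertised in the official gazette? no] AND [the contract is not reserved for sheltered workshops? no] → not satisfied.
paragraph 2 — Class-T Acquisition: [the contracting authority is not a central government body? yes] AND [Restricted Procurement (paragraph 13)? no] AND [there is only one economic operator capable of performance? yes] → not satisfied.
paragraph 1 — Scheduled Procurement: [not a Tier II Tender (paragraph 5)? no] AND [Class-T Acquisition (paragraph 2)? no] → not satisfied.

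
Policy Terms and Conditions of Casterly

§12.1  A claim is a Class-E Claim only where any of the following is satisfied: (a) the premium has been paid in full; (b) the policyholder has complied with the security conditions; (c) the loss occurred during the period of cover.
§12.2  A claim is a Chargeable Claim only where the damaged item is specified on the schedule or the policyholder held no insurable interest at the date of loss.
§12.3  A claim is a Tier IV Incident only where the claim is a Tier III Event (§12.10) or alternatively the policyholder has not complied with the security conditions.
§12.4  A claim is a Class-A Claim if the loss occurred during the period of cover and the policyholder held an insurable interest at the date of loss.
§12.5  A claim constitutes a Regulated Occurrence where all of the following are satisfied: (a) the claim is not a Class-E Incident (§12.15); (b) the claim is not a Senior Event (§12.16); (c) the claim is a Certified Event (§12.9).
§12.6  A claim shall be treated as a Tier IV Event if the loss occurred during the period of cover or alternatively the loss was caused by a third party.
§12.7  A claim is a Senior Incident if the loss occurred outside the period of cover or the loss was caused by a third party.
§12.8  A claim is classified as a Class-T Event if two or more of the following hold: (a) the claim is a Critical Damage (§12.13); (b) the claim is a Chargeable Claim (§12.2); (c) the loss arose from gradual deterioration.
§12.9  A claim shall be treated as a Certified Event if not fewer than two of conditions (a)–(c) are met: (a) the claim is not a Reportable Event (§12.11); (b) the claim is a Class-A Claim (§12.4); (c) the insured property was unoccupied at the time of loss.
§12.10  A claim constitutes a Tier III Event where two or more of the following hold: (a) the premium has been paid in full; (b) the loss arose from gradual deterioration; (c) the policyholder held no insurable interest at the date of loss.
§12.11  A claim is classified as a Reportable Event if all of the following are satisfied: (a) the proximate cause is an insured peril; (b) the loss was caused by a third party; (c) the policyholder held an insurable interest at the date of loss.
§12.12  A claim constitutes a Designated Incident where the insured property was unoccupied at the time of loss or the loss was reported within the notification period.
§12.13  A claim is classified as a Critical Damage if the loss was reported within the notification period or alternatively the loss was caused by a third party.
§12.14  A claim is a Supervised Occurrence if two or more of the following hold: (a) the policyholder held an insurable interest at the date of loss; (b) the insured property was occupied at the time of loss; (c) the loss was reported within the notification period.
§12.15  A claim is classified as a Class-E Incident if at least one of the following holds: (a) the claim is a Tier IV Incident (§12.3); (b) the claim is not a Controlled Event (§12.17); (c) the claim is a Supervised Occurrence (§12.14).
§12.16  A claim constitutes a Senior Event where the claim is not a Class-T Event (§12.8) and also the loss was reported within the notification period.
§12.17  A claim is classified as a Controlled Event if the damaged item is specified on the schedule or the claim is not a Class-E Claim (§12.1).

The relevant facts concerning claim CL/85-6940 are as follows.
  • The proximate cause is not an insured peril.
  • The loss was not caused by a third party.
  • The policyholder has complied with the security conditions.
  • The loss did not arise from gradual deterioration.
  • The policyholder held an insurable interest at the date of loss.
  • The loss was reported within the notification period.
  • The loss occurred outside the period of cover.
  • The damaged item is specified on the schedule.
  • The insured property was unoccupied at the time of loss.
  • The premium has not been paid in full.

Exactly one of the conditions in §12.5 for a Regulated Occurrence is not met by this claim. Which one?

Under §12.10: the premium has been paid in full? no; the loss arose from gradual deterioration? no; the policyholder held no insurable interest at the date of loss? no — 0 of 3 hold (need ≥2) → not satisfied.
Under §12.3: Tier III Event (§12.10)? no; or the policyholder has not complied with the security conditions? no. So the claim is not a Tier IV Incident.
Under §12.1: the premium has been paid in full? no; or the policyholder has complied with the security conditions? yes; or the loss occurred during the period of cover? no. So the claim is a Class-E Claim.
Under §12.17: the damaged item is specified on the schedule? yes; or not a Class-E Claim (§12.1)? no. So the claim is a Controlled Event.
Under §12.14: the policyholder held an insurable interest at the date of loss? yes; the insured property was occupied at the time of loss? no; the loss was reported within the notification period? yes — 2 of 3 hold (need ≥2) → satisfied.
Under §12.15: Tier IV Incident (§12.3)? no; or not a Controlled Event (§12.17)? no; or Supervised Occurrence (§12.14)? yes. So the claim is a Class-E Incident.
Under §12.13: the loss was reported within the notification period? yes; or the loss was caused by a third party? no. So the claim is a Critical Damage.
Under §12.2: the damaged item is specified on the schedule? yes; or the policyholder held no insurable interest at the date of loss? no. So the claim is a Chargeable Claim.
Under §12.8: Critical Damage (§12.13)? yes; Chargeable Claim (§12.2)? yes; the loss arose from gradual deterioration? no — 2 of 3 hold (need ≥2) → satisfied.
Under §12.16: not a Class-T Event (§12.8)? no; and the loss was reported within the notification period? yes. So the claim is not a Senior Event.
Under §12.11: the proximate cause is an insured peril? no; and the loss was caused by a third party? no; and the policyholder held an insurable interest at the date of loss? yes. So the claim is not a Reportable Event.
Under §12.4: the loss occurred during the period of cover? no; and the policyholder held an insurable interest at the date of loss? yes. So the claim is not a Class-A Claim.
Under §12.9: not a Reportable Event (§12.11)? yes; Class-A Claim (§12.4)? no; the insured property was unoccupied at the time of loss? yes — 2 of 3 hold (need ≥2) → satisfied.
Under §12.5: not a Class-E Incident (§12.15)? no; and not a Senior Event (§12.16)? yes; and Certified Event (§12.9)? yes. So the claim is not a Regulated Occurrence.

Class-E Incident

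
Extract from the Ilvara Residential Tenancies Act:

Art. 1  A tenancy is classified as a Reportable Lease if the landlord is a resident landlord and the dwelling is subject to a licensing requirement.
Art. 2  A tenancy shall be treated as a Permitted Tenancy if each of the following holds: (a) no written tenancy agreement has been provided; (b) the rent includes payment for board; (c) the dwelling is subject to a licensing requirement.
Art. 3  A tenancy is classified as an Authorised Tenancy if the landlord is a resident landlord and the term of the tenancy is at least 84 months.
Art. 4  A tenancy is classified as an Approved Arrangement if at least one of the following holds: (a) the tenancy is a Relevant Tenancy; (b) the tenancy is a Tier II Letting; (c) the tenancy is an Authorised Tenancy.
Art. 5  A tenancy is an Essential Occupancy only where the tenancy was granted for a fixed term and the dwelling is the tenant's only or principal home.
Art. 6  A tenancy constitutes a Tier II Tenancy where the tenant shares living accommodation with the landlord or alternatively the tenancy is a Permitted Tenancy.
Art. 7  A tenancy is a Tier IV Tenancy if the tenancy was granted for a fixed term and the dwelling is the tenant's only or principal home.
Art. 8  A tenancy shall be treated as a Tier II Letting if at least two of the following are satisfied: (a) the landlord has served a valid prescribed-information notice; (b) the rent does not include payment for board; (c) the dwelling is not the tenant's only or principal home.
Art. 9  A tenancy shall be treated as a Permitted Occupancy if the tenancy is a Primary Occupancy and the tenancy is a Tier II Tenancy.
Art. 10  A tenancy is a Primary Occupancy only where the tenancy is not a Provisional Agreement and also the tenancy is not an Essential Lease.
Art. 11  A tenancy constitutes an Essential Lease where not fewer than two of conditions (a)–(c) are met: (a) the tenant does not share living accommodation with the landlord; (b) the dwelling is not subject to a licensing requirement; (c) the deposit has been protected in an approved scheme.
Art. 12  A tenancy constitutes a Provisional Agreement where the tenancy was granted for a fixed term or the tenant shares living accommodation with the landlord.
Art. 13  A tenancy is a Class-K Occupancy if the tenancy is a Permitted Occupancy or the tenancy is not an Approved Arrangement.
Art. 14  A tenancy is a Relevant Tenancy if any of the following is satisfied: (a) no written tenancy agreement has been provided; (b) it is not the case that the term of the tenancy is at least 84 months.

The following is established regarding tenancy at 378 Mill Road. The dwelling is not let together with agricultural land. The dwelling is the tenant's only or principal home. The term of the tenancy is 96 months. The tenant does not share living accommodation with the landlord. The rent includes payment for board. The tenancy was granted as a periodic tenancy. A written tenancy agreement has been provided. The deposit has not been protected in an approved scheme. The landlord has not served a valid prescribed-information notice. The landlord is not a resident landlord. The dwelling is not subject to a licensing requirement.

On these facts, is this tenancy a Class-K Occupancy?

article 12 — Provisional Agreement: [the tenancy was granted for a fixed term? no] OR [the tenant shares living accommodation with the landlord? no] → not satisfied.
article 11 — Essential Lease: the tenant does not share living accommodation with the landlord? yes; the dwelling is not subject to a licensing requirement? yes; the deposit has been protected in an approved scheme? no — 2 of 3 hold (need ≥2) → satisfied.
article 10 — Primary Occupancy: [not a Provisional Agreement (article 12)? yes] AND [not an Essential Lease (article 11)? no] → not satisfied.
article 2 — Permitted Tenancy: [no written tenancy agreement has been provided? no] AND [the rent includes payment for board? yes] AND [the dwelling is subject to a licensing requirement? no] → not satisfied.
article 6 — Tier II Tenancy: [the tenant shares living accommodation with the landlord? no] OR [Permitted Tenancy (article 2)? no] → not satisfied.
article 9 — Permitted Occupancy: [Primary Occupancy (article 10)? no] AND [Tier II Tenancy (article 6)? no] → not satisfied.
article 14 — Relevant Tenancy: [no written tenancy agreement has been provided? no] OR [term of the tenancy: 96 months ≥ 84 months? yes, so negated condition no] → not satisfied.
article 8 — Tier II Letting: the landlord has served a valid prescribed-information notice? no; the rent does not include payment for board? no; the dwelling is not the tenant's only or principal home? no — 0 of 3 hold (need ≥2) → not satisfied.
article 3 — Authorised Tenancy: [the landlord is a resident landlord? no] AND [term of the tenancy: 96 months ≥ 84 months? yes] → not satisfied.
article 4 — Approved Arrangement: [Relevant Tenancy (article 14)? no] OR [Tier II Letting (article 8)? no] OR [Authorised Tenancy (article 3)? no] → not satisfied.
article 13 — Class-K Occupancy: [Permitted Occupancy (article 9)? no] OR [not an Approved Arrangement (article 4)? yes] → satisfied.

Yes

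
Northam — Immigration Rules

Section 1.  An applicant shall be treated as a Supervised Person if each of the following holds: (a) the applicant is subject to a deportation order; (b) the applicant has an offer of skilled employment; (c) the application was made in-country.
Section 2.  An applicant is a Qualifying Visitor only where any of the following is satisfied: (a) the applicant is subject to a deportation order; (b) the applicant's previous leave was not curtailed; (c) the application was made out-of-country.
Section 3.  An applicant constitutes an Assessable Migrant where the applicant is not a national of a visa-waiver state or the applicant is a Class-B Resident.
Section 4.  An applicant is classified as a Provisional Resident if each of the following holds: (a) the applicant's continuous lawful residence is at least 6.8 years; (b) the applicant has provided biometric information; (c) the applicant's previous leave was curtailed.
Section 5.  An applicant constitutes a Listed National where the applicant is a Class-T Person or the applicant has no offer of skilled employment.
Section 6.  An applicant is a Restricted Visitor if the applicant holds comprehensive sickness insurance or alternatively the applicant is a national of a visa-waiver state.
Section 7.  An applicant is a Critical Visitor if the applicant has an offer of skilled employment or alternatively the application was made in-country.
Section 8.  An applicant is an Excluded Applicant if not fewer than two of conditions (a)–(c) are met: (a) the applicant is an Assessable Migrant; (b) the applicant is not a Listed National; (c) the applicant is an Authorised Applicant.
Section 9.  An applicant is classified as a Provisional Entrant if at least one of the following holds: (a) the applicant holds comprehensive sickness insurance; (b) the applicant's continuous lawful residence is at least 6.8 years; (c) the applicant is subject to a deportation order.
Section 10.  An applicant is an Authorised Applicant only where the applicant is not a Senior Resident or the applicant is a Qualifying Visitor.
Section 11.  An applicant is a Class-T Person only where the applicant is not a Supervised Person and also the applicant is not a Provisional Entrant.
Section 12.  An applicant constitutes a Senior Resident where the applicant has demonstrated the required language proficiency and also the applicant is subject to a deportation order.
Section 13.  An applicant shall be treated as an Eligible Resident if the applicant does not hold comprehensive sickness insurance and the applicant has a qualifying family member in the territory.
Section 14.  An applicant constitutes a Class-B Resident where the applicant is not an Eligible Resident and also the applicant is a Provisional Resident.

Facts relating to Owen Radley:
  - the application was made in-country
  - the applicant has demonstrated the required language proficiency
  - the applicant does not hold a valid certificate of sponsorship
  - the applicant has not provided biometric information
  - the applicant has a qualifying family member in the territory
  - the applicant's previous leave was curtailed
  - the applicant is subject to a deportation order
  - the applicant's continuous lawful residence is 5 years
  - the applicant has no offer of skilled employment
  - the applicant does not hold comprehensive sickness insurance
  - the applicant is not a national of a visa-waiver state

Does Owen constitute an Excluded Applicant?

Yes

Under section 13: the applicant does not hold comprehensive sickness insurance? yes; and the applicant has a qualifying family member in the territory? yes. So the applicant is an Eligible Resident.
Under section 4: applicant's continuous lawful residence: 5 years ≥ 6.8 years? no; and the applicant has provided biometric information? no; and the applicant's previous leave was curtailed? yes. So the applicant is not a Provisional Resident.
Under section 14: not an Eligible Resident (section 13)? no; and Provisional Resident (section 4)? no. So the applicant is not a Class-B Resident.
Under section 3: the applicant is not a national of a visa-waiver state? yes; or Class-B Resident (section 14)? no. So the applicant is an Assessable Migrant.
Under section 1: the applicant is subject to a deportation order? yes; and the applicant has an offer of skilled employment? no; and the application was made in-country? yes. So the applicant is not a Supervised Person.
Under section 9: the applicant holds comprehensive sickness insurance? no; or applicant's continuous lawful residence: 5 years ≥ 6.8 years? no; or the applicant is subject to a deportation order? yes. So the applicant is a Provisional Entrant.
Under section 11: not a Supervised Person (section 1)? yes; and not a Provisional Entrant (section 9)? no. So the applicant is not a Class-T Person.
Under section 5: Class-T Person (section 11)? no; or the applicant has no offer of skilled employment? yes. So the applicant is a Listed National.
Under section 12: the applicant has demonstrated the required language proficiency? yes; and the applicant is subject to a deportation order? yes. So the applicant is a Senior Resident.
Under section 2: the applicant is subject to a deportation order? yes; or the applicant's previous leave was not curtailed? no; or the application was made out-of-country? no. So the applicant is a Qualifying Visitor.
Under section 10: not a Senior Resident (section 12)? no; or Qualifying Visitor (section 2)? yes. So the applicant is an Authorised Applicant.
Under section 8: Assessable Migrant (section 3)? yes; not a Listed National (section 5)? no; Authorised Applicant (section 10)? yes — 2 of 3 hold (need ≥2) → satisfied.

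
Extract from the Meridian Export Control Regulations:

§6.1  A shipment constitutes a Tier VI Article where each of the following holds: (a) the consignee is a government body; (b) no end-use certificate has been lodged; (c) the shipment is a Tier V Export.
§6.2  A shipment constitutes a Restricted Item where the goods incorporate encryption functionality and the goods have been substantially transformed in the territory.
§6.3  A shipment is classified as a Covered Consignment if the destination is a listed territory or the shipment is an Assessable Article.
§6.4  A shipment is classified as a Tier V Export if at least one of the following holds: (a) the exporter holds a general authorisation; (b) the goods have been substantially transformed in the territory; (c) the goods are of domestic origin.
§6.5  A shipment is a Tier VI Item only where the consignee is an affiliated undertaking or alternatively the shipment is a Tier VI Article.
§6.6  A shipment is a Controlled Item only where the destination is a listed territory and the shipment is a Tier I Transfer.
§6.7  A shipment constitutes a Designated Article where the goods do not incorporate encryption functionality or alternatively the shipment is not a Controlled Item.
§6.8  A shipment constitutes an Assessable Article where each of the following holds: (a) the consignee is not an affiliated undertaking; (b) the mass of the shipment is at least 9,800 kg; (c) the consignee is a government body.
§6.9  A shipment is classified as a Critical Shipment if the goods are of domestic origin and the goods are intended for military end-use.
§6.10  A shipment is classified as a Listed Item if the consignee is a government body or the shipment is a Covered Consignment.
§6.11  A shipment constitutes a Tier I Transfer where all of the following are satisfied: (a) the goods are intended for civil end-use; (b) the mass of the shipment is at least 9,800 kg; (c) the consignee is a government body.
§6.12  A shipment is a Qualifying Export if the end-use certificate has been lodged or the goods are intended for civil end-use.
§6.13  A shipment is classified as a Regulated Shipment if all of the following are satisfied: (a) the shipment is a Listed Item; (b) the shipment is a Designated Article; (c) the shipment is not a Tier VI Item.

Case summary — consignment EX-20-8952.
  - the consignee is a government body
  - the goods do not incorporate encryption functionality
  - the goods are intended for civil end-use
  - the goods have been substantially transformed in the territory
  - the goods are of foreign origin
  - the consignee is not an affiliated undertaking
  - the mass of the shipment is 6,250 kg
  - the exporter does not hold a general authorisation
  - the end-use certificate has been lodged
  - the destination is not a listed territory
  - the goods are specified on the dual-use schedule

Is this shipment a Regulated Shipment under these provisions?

Under §6.8: the consignee is not an affiliated undertaking? yes; and mass of the shipment: 6,250 kg ≥ 9,800 kg? no; and the consignee is a government body? yes. So the shipment is not an Assessable Article.
Under §6.3: the destination is a listed territory? no; or Assessable Article (§6.8)? no. So the shipment is not a Covered Consignment.
Under §6.10: the consignee is a government body? yes; or Covered Consignment (§6.3)? no. So the shipment is a Listed Item.
Under §6.11: the goods are intended for civil end-use? yes; and mass of the shipment: 6,250 kg ≥ 9,800 kg? no; and the consignee is a government body? yes. So the shipment is not a Tier I Transfer.
Under §6.6: the destination is a listed territory? no; and Tier I Transfer (§6.11)? no. So the shipment is not a Controlled Item.
Under §6.7: the goods do not incorporate encryption functionality? yes; or not a Controlled Item (§6.6)? yes. So the shipment is a Designated Article.
Under §6.4: the exporter holds a general authorisation? no; or the goods have been substantially transformed in the territory? yes; or the goods are of domestic origin? no. So the shipment is a Tier V Export.
Under §6.1: the consignee is a government body? yes; and no end-use certificate has been lodged? no; and Tier V Export (§6.4)? yes. So the shipment is not a Tier VI Article.
Under §6.5: the consignee is an affiliated undertaking? no; or Tier VI Article (§6.1)? no. So the shipment is not a Tier VI Item.
Under §6.13: Listed Item (§6.10)? yes; and Designated Article (§6.7)? yes; and not a Tier VI Item (§6.5)? yes. So the shipment is a Regulated Shipment.

Yes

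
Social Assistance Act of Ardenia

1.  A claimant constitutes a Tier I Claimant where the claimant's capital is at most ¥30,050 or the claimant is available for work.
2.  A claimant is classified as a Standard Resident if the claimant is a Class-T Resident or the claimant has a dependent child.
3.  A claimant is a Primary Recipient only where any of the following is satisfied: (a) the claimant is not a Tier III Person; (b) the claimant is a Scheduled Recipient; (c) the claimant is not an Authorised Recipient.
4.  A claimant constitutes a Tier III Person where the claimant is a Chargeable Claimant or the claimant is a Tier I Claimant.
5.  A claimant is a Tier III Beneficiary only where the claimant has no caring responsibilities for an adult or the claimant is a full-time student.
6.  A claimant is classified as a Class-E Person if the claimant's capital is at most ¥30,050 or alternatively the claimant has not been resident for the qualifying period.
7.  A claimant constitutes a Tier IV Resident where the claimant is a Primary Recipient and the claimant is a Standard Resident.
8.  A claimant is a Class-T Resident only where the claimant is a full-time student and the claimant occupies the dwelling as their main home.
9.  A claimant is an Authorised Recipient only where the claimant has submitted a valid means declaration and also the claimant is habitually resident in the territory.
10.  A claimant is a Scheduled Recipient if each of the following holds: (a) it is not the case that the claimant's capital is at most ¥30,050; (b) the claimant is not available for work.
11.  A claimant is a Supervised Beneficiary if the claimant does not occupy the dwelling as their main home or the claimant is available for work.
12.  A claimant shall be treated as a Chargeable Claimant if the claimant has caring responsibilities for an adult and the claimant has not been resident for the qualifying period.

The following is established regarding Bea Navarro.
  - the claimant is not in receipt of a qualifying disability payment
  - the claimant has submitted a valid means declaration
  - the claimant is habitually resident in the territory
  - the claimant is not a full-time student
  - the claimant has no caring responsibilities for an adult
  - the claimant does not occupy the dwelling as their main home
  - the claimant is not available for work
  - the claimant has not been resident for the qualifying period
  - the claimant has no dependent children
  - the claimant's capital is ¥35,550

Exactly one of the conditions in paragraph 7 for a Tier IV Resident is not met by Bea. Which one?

Standard Resident

paragraph 12 — Chargeable Claimant: [the claimant has caring responsibilities for an adult? no] AND [the claimant has not been resident for the qualifying period? yes] → not satisfied.
paragraph 1 — Tier I Claimant: [claimant's capital: ¥35,550 ≤ ¥30,050? no] OR [the claimant is available for work? no] → not satisfied.
paragraph 4 — Tier III Person: [Chargeable Claimant (paragraph 12)? no] OR [Tier I Claimant (paragraph 1)? no] → not satisfied.
paragraph 10 — Scheduled Recipient: [claimant's capital: ¥35,550 ≤ ¥30,050? no, so negated condition yes] AND [the claimant is not available for work? yes] → satisfied.
paragraph 9 — Authorised Recipient: [the claimant has submitted a valid means declaration? yes] AND [the claimant is habitually resident in the territory? yes] → satisfied.
paragraph 3 — Primary Recipient: [not a Tier III Person (paragraph 4)? yes] OR [Scheduled Recipient (paragraph 10)? yes] OR [not an Authorised Recipient (paragraph 9)? no] → satisfied.
paragraph 8 — Class-T Resident: [the claimant is a full-time student? no] AND [the claimant occupies the dwelling as their main home? no] → not satisfied.
paragraph 2 — Standard Resident: [Class-T Resident (paragraph 8)? no] OR [the claimant has a dependent child? no] → not satisfied.
paragraph 7 — Tier IV Resident: [Primary Recipient (paragraph 3)? yes] AND [Standard Resident (paragraph 2)? no] → not satisfied.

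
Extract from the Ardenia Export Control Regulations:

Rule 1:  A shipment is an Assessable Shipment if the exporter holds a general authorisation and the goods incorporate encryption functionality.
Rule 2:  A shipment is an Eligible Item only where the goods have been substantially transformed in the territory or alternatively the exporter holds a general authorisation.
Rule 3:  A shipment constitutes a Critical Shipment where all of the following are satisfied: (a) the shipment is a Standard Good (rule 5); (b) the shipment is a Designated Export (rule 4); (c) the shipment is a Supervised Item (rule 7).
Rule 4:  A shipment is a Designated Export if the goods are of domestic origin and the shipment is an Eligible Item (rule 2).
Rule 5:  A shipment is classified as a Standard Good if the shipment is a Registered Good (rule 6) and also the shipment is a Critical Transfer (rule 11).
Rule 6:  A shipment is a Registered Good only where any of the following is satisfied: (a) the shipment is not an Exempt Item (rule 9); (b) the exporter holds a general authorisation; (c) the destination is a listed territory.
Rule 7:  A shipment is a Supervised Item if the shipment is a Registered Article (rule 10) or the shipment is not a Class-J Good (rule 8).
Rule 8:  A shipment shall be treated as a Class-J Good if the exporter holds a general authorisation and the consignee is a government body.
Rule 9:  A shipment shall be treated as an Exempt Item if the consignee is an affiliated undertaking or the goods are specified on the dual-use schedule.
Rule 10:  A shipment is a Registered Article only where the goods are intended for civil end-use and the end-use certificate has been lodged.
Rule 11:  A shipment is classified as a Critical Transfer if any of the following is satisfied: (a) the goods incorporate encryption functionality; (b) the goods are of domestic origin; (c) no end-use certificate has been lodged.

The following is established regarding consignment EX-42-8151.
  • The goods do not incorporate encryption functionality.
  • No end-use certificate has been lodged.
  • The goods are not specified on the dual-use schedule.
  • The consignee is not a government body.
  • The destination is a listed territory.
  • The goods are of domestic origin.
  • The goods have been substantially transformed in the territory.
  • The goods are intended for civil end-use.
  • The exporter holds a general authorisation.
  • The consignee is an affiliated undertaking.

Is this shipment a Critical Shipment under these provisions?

Yes

Under rule 9: the consignee is an affiliated undertaking? yes; or the goods are specified on the dual-use schedule? no. So the shipment is an Exempt Item.
Under rule 6: not an Exempt Item (rule 9)? no; or the exporter holds a general authorisation? yes; or the destination is a listed territory? yes. So the shipment is a Registered Good.
Under rule 11: the goods incorporate encryption functionality? no; or the goods are of domestic origin? yes; or no end-use certificate has been lodged? yes. So the shipment is a Critical Transfer.
Under rule 5: Registered Good (rule 6)? yes; and Critical Transfer (rule 11)? yes. So the shipment is a Standard Good.
Under rule 2: the goods have been substantially transformed in the territory? yes; or the exporter holds a general authorisation? yes. So the shipment is an Eligible Item.
Under rule 4: the goods are of domestic origin? yes; and Eligible Item (rule 2)? yes. So the shipment is a Designated Export.
Under rule 10: the goods are intended for civil end-use? yes; and the end-use certificate has been lodged? no. So the shipment is not a Registered Article.
Under rule 8: the exporter holds a general authorisation? yes; and the consignee is a government body? no. So the shipment is not a Class-J Good.
Under rule 7: Registered Article (rule 10)? no; or not a Class-J Good (rule 8)? yes. So the shipment is a Supervised Item.
Under rule 3: Standard Good (rule 5)? yes; and Designated Export (rule 4)? yes; and Supervised Item (rule 7)? yes. So the shipment is a Critical Shipment.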